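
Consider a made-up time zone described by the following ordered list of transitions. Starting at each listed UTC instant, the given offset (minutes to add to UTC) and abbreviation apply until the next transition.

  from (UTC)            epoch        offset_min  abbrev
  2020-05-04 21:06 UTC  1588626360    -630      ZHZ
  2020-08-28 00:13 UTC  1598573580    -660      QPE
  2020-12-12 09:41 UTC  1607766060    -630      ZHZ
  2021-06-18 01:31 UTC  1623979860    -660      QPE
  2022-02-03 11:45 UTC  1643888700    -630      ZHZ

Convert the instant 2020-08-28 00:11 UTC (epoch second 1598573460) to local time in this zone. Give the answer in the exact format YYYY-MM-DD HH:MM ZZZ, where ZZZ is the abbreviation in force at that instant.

Query: 2020-08-28 00:11 UTC
Rule 1/5 (ZHZ, -10:30): 2020-05-04 21:06 UTC ≤ query < 2020-08-28 00:13 UTC
0·60 + 11 - 630 = -619 min
-619 = -1·1440 + 821; 821 = 13·60 + 41 → 13:41, 2020-08-28 - 1 day = 2020-08-27
→ 2020-08-27 13:41 ZHZ

2020-08-27 13:41 ZHZ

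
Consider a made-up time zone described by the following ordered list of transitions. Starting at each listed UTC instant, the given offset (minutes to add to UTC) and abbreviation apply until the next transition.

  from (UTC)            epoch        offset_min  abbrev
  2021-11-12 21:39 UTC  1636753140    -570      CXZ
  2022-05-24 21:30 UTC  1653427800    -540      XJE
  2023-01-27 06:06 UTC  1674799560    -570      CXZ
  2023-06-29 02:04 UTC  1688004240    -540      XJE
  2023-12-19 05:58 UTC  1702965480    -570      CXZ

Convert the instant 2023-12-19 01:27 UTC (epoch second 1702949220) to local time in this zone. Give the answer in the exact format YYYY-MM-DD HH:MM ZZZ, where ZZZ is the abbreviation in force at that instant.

2023-12-18 16:27 XJE

Query: 2023-12-19 01:27 UTC
Rule 4/5 (XJE, -09:00): 2023-06-29 02:04 UTC ≤ query < 2023-12-19 05:58 UTC
1·60 + 27 - 540 = -453 min
-453 = -1·1440 + 987; 987 = 16·60 + 27 → 16:27, 2023-12-19 - 1 day = 2023-12-18
→ 2023-12-18 16:27 XJE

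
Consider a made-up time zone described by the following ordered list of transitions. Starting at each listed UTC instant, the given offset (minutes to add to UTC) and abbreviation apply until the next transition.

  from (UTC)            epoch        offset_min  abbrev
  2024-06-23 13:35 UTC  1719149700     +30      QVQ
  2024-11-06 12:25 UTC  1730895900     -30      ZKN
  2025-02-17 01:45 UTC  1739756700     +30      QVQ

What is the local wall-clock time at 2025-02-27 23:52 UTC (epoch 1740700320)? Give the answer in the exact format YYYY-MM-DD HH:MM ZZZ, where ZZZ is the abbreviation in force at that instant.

2025-02-28 00:22 QVQ

Query: 2025-02-27 23:52 UTC
Rule 3/3 (QVQ, +00:30): 2025-02-17 01:45 UTC ≤ query < +∞
23·60 + 52 + 30 = 1462 min
1462 = 1·1440 + 22; 22 = 0·60 + 22 → 00:22, 2025-02-27 + 1 day = 2025-02-28
→ 2025-02-28 00:22 QVQ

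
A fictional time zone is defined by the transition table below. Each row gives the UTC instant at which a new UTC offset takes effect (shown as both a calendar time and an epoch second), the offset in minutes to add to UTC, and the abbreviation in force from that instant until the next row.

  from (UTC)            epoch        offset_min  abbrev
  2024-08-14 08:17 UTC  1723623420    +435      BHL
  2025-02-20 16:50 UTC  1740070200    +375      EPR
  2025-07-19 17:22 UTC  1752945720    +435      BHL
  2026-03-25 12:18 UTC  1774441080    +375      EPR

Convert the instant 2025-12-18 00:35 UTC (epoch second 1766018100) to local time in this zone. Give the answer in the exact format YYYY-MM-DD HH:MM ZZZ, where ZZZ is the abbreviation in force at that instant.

Query: 2025-12-18 00:35 UTC
Rule 3/4 (BHL, +07:15): 2025-07-19 17:22 UTC ≤ query < 2026-03-25 12:18 UTC
0·60 + 35 + 435 = 470 min
470 = 0·1440 + 470; 470 = 7·60 + 50 → 07:50, same day
→ 2025-12-18 07:50 BHL

2025-12-18 07:50 BHL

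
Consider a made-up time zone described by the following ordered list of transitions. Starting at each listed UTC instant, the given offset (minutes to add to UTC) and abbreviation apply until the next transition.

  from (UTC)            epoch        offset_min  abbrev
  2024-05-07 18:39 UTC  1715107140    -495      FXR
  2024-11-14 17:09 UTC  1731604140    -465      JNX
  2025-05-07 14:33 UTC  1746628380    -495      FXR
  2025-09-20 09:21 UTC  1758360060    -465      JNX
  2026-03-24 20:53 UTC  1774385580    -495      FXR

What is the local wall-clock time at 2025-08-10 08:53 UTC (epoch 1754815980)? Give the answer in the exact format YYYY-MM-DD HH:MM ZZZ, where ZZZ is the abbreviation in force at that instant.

2025-08-10 00:38 FXR

Query: 2025-08-10 08:53 UTC
Rule 3/5 (FXR, -08:15): 2025-05-07 14:33 UTC ≤ query < 2025-09-20 09:21 UTC
8·60 + 53 - 495 = 38 min
38 = 0·1440 + 38; 38 = 0·60 + 38 → 00:38, same day
→ 2025-08-10 00:38 FXR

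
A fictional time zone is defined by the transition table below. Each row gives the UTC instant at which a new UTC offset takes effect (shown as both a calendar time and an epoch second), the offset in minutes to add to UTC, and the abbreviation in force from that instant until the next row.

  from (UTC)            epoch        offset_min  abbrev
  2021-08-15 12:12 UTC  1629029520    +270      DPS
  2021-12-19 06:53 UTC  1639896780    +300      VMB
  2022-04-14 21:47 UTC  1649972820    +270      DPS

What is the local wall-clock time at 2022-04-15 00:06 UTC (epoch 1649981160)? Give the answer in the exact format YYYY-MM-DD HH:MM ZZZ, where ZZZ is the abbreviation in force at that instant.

2022-04-15 04:36 DPS

Query: 2022-04-15 00:06 UTC
Rule 3/3 (DPS, +04:30): 2022-04-14 21:47 UTC ≤ query < +∞
0·60 + 6 + 270 = 276 min
276 = 0·1440 + 276; 276 = 4·60 + 36 → 04:36, same day
→ 2022-04-15 04:36 DPS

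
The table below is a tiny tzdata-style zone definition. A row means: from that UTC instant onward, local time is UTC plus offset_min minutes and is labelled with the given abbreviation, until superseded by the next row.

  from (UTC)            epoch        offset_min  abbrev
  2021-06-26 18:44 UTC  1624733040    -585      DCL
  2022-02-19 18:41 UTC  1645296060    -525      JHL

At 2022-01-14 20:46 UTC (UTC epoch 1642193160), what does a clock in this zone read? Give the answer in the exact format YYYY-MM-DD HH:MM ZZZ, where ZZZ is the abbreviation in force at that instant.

Query: 2022-01-14 20:46 UTC
Rule 1/2 (DCL, -09:45): 2021-06-26 18:44 UTC ≤ query < 2022-02-19 18:41 UTC
20·60 + 46 - 585 = 661 min
661 = 0·1440 + 661; 661 = 11·60 + 1 → 11:01, same day
→ 2022-01-14 11:01 DCL

2022-01-14 11:01 DCL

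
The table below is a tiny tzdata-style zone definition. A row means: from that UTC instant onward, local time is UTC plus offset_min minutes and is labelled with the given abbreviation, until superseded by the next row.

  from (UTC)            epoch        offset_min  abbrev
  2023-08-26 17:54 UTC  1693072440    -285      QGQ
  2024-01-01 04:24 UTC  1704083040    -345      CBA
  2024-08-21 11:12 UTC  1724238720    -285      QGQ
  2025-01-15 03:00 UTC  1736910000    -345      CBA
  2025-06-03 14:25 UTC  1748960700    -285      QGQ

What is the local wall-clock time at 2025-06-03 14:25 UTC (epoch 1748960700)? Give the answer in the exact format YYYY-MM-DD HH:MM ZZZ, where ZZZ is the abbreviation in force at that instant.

Query: 2025-06-03 14:25 UTC
Rule 5/5 (QGQ, -04:45): 2025-06-03 14:25 UTC ≤ query < +∞
14·60 + 25 - 285 = 580 min
580 = 0·1440 + 580; 580 = 9·60 + 40 → 09:40, same day
→ 2025-06-03 09:40 QGQ

2025-06-03 09:40 QGQ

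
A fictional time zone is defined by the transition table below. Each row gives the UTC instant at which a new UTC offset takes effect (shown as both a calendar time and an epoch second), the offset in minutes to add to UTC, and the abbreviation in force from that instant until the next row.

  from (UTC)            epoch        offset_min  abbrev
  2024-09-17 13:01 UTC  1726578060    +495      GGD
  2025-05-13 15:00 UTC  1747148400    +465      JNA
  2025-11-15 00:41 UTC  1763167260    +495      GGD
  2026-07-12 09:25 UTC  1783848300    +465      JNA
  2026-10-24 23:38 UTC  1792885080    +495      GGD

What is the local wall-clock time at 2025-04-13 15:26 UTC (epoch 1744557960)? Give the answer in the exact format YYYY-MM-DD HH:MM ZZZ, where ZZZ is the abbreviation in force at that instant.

2025-04-13 23:41 GGD

Query: 2025-04-13 15:26 UTC
Rule 1/5 (GGD, +08:15): 2024-09-17 13:01 UTC ≤ query < 2025-05-13 15:00 UTC
15·60 + 26 + 495 = 1421 min
1421 = 0·1440 + 1421; 1421 = 23·60 + 41 → 23:41, same day
→ 2025-04-13 23:41 GGD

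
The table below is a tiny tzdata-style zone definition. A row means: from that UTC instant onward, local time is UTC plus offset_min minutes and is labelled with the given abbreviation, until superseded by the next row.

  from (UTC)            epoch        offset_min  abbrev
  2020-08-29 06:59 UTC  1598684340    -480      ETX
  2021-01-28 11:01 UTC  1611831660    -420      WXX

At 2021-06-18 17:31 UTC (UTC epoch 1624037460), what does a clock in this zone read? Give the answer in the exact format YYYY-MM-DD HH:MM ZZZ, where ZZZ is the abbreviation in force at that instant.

Query: 2021-06-18 17:31 UTC
Rule 2/2 (WXX, -07:00): 2021-01-28 11:01 UTC ≤ query < +∞
17·60 + 31 - 420 = 631 min
631 = 0·1440 + 631; 631 = 10·60 + 31 → 10:31, same day
→ 2021-06-18 10:31 WXX

2021-06-18 10:31 WXX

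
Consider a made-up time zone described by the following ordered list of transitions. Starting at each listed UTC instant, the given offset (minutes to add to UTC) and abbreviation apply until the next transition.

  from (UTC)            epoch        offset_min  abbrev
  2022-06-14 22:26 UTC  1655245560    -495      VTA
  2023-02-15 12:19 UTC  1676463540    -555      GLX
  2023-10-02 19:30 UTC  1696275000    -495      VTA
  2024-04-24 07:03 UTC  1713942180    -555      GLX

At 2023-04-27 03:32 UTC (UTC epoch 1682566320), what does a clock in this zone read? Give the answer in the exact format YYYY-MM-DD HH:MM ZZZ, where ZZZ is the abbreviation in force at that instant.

2023-04-26 18:17 GLX

Query: 2023-04-27 03:32 UTC
Rule 2/4 (GLX, -09:15): 2023-02-15 12:19 UTC ≤ query < 2023-10-02 19:30 UTC
3·60 + 32 - 555 = -343 min
-343 = -1·1440 + 1097; 1097 = 18·60 + 17 → 18:17, 2023-04-27 - 1 day = 2023-04-26
→ 2023-04-26 18:17 GLX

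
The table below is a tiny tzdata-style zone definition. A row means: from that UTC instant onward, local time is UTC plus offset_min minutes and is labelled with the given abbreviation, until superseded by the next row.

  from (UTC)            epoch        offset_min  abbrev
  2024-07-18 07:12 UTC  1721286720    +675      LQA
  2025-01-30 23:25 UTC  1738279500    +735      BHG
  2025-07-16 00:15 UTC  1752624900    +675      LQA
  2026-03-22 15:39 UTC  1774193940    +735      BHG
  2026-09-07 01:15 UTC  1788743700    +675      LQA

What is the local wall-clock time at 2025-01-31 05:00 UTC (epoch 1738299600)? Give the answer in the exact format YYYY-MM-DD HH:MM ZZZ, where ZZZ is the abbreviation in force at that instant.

Query: 2025-01-31 05:00 UTC
Rule 2/5 (BHG, +12:15): 2025-01-30 23:25 UTC ≤ query < 2025-07-16 00:15 UTC
5·60 + 0 + 735 = 1035 min
1035 = 0·1440 + 1035; 1035 = 17·60 + 15 → 17:15, same day
→ 2025-01-31 17:15 BHG

2025-01-31 17:15 BHG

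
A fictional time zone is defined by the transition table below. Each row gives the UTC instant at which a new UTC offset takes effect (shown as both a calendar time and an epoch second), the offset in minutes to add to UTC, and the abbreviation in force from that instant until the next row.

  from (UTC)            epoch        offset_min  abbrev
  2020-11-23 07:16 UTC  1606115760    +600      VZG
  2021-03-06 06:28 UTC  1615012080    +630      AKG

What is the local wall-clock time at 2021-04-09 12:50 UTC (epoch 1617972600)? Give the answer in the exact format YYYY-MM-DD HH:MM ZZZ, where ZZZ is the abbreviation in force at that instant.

Query: 2021-04-09 12:50 UTC
Rule 2/2 (AKG, +10:30): 2021-03-06 06:28 UTC ≤ query < +∞
12·60 + 50 + 630 = 1400 min
1400 = 0·1440 + 1400; 1400 = 23·60 + 20 → 23:20, same day
→ 2021-04-09 23:20 AKG

2021-04-09 23:20 AKG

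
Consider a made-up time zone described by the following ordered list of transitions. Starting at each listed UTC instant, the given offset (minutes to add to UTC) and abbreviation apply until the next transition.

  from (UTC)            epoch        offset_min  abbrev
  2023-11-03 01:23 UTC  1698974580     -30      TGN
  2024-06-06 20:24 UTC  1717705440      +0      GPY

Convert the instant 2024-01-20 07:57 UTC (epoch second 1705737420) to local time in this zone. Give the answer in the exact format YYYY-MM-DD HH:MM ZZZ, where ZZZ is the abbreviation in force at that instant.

Query: 2024-01-20 07:57 UTC
Rule 1/2 (TGN, -00:30): 2023-11-03 01:23 UTC ≤ query < 2024-06-06 20:24 UTC
7·60 + 57 - 30 = 447 min
447 = 0·1440 + 447; 447 = 7·60 + 27 → 07:27, same day
→ 2024-01-20 07:27 TGN

2024-01-20 07:27 TGN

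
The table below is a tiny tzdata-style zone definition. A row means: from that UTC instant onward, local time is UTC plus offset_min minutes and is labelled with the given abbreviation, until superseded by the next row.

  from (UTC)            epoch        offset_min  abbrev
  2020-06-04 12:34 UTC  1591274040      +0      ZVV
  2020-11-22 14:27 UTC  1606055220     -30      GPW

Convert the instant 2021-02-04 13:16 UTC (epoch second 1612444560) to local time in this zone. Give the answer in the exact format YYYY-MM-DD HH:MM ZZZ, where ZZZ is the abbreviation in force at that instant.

2021-02-04 12:46 GPW

Query: 2021-02-04 13:16 UTC
Rule 2/2 (GPW, -00:30): 2020-11-22 14:27 UTC ≤ query < +∞
13·60 + 16 - 30 = 766 min
766 = 0·1440 + 766; 766 = 12·60 + 46 → 12:46, same day
→ 2021-02-04 12:46 GPW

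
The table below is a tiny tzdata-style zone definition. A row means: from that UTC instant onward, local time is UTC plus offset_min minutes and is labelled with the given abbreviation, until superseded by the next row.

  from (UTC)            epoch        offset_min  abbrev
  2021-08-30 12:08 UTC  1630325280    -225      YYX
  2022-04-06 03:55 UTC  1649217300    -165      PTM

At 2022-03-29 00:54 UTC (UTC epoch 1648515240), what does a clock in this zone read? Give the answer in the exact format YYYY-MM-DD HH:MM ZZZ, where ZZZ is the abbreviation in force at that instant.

Query: 2022-03-29 00:54 UTC
Rule 1/2 (YYX, -03:45): 2021-08-30 12:08 UTC ≤ query < 2022-04-06 03:55 UTC
0·60 + 54 - 225 = -171 min
-171 = -1·1440 + 1269; 1269 = 21·60 + 9 → 21:09, 2022-03-29 - 1 day = 2022-03-28
→ 2022-03-28 21:09 YYX

2022-03-28 21:09 YYX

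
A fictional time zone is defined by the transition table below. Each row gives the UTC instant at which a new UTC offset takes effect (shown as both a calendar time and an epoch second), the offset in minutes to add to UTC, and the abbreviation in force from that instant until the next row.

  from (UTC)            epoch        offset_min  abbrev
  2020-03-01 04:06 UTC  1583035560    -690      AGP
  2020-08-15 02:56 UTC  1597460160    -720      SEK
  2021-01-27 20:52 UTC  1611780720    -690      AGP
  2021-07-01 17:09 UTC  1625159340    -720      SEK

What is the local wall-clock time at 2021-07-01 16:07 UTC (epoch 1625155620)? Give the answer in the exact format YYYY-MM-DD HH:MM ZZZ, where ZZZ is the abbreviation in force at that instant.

Query: 2021-07-01 16:07 UTC
Rule 3/4 (AGP, -11:30): 2021-01-27 20:52 UTC ≤ query < 2021-07-01 17:09 UTC
16·60 + 7 - 690 = 277 min
277 = 0·1440 + 277; 277 = 4·60 + 37 → 04:37, same day
→ 2021-07-01 04:37 AGP

2021-07-01 04:37 AGP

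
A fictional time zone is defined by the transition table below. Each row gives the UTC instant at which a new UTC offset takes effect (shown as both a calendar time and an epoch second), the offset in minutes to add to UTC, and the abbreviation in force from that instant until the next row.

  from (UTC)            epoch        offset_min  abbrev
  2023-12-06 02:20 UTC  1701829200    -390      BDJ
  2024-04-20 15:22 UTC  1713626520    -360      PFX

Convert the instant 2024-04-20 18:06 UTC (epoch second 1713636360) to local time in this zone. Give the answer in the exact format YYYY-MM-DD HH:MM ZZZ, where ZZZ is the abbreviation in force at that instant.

Query: 2024-04-20 18:06 UTC
Rule 2/2 (PFX, -06:00): 2024-04-20 15:22 UTC ≤ query < +∞
18·60 + 6 - 360 = 726 min
726 = 0·1440 + 726; 726 = 12·60 + 6 → 12:06, same day
→ 2024-04-20 12:06 PFX

2024-04-20 12:06 PFX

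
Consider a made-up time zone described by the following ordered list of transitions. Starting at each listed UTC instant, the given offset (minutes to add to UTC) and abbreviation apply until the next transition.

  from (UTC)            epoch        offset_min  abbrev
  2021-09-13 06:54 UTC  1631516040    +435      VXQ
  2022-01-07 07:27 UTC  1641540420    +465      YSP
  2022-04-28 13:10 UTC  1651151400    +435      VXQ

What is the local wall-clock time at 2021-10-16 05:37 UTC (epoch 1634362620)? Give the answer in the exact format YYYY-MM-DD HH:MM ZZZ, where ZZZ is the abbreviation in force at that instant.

Query: 2021-10-16 05:37 UTC
Rule 1/3 (VXQ, +07:15): 2021-09-13 06:54 UTC ≤ query < 2022-01-07 07:27 UTC
5·60 + 37 + 435 = 772 min
772 = 0·1440 + 772; 772 = 12·60 + 52 → 12:52, same day
→ 2021-10-16 12:52 VXQ

2021-10-16 12:52 VXQ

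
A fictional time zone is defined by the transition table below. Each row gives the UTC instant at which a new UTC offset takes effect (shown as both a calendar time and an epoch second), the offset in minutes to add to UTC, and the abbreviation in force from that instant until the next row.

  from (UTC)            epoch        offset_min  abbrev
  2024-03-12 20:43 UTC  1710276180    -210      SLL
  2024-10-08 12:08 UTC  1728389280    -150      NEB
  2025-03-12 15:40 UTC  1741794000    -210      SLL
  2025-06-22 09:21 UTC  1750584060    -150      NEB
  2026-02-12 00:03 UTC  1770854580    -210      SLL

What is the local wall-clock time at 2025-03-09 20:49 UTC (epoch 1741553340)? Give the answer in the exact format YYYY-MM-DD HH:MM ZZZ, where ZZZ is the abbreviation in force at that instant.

2025-03-09 18:19 NEB

Query: 2025-03-09 20:49 UTC
Rule 2/5 (NEB, -02:30): 2024-10-08 12:08 UTC ≤ query < 2025-03-12 15:40 UTC
20·60 + 49 - 150 = 1099 min
1099 = 0·1440 + 1099; 1099 = 18·60 + 19 → 18:19, same day
→ 2025-03-09 18:19 NEB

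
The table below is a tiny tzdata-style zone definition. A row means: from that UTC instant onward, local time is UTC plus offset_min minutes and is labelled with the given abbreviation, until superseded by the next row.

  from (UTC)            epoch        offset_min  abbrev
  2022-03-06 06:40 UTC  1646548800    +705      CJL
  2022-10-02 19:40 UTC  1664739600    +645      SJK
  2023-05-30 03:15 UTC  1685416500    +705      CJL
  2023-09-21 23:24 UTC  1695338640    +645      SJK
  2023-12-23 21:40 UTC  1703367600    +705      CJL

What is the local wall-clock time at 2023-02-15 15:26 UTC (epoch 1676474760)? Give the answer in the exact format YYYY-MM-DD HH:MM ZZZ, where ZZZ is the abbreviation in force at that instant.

2023-02-16 02:11 SJK

Query: 2023-02-15 15:26 UTC
Rule 2/5 (SJK, +10:45): 2022-10-02 19:40 UTC ≤ query < 2023-05-30 03:15 UTC
15·60 + 26 + 645 = 1571 min
1571 = 1·1440 + 131; 131 = 2·60 + 11 → 02:11, 2023-02-15 + 1 day = 2023-02-16
→ 2023-02-16 02:11 SJK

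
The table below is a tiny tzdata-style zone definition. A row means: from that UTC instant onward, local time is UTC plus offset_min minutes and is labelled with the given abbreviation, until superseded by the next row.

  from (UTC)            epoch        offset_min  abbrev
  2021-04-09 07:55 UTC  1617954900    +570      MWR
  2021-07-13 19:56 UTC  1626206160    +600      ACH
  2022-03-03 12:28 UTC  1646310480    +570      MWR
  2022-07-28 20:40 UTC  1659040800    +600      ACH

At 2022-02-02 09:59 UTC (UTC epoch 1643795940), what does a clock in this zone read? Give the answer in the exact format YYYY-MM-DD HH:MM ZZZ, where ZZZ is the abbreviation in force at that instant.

Query: 2022-02-02 09:59 UTC
Rule 2/4 (ACH, +10:00): 2021-07-13 19:56 UTC ≤ query < 2022-03-03 12:28 UTC
9·60 + 59 + 600 = 1199 min
1199 = 0·1440 + 1199; 1199 = 19·60 + 59 → 19:59, same day
→ 2022-02-02 19:59 ACH

2022-02-02 19:59 ACH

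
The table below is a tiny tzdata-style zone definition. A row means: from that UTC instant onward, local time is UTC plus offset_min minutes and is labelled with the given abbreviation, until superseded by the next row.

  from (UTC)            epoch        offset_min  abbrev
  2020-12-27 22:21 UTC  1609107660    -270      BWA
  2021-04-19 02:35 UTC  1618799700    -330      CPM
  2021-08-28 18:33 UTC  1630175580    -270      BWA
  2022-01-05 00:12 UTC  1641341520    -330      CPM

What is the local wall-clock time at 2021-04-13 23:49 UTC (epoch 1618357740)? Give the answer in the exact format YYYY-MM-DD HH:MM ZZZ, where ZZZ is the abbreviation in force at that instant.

2021-04-13 19:19 BWA

Query: 2021-04-13 23:49 UTC
Rule 1/4 (BWA, -04:30): 2020-12-27 22:21 UTC ≤ query < 2021-04-19 02:35 UTC
23·60 + 49 - 270 = 1159 min
1159 = 0·1440 + 1159; 1159 = 19·60 + 19 → 19:19, same day
→ 2021-04-13 19:19 BWA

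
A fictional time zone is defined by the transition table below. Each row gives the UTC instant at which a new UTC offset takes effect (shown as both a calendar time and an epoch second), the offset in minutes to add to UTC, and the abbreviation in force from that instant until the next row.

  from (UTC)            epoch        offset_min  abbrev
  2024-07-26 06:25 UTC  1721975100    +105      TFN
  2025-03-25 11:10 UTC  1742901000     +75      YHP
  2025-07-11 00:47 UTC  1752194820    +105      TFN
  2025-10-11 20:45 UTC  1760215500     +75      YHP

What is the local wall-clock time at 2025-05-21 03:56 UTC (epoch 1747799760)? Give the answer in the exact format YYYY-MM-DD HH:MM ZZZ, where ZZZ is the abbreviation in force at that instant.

2025-05-21 05:11 YHP

Query: 2025-05-21 03:56 UTC
Rule 2/4 (YHP, +01:15): 2025-03-25 11:10 UTC ≤ query < 2025-07-11 00:47 UTC
3·60 + 56 + 75 = 311 min
311 = 0·1440 + 311; 311 = 5·60 + 11 → 05:11, same day
→ 2025-05-21 05:11 YHP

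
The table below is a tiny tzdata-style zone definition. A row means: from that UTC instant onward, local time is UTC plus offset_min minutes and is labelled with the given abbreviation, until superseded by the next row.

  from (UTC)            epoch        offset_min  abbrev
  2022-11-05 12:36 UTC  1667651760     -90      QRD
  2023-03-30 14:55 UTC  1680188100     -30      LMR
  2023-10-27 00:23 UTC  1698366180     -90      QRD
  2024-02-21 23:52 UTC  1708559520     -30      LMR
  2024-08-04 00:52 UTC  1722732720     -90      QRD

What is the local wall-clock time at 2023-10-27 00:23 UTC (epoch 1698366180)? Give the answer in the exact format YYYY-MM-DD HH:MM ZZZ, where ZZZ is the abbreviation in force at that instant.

Query: 2023-10-27 00:23 UTC
Rule 3/5 (QRD, -01:30): 2023-10-27 00:23 UTC ≤ query < 2024-02-21 23:52 UTC
0·60 + 23 - 90 = -67 min
-67 = -1·1440 + 1373; 1373 = 22·60 + 53 → 22:53, 2023-10-27 - 1 day = 2023-10-26
→ 2023-10-26 22:53 QRD

2023-10-26 22:53 QRD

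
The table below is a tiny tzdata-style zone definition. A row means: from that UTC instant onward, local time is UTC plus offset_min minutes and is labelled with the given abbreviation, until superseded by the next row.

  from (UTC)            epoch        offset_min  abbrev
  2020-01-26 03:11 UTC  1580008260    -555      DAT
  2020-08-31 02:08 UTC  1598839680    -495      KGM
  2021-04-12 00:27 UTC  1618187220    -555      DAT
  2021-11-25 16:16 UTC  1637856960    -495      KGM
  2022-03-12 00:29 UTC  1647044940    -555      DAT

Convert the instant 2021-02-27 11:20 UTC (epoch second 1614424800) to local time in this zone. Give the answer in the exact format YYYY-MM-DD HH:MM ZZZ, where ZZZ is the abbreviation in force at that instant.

2021-02-27 03:05 KGM

Query: 2021-02-27 11:20 UTC
Rule 2/5 (KGM, -08:15): 2020-08-31 02:08 UTC ≤ query < 2021-04-12 00:27 UTC
11·60 + 20 - 495 = 185 min
185 = 0·1440 + 185; 185 = 3·60 + 5 → 03:05, same day
→ 2021-02-27 03:05 KGM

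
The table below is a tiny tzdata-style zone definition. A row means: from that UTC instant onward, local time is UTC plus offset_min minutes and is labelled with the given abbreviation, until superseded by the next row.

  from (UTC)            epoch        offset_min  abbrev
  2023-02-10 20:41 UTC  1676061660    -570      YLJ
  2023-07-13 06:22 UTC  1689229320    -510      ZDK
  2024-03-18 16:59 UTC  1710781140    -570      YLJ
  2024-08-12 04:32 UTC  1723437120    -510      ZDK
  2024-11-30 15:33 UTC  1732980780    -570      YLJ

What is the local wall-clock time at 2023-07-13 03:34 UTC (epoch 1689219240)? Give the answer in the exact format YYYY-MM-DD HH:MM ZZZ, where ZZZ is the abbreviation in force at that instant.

2023-07-12 18:04 YLJ

Query: 2023-07-13 03:34 UTC
Rule 1/5 (YLJ, -09:30): 2023-02-10 20:41 UTC ≤ query < 2023-07-13 06:22 UTC
3·60 + 34 - 570 = -356 min
-356 = -1·1440 + 1084; 1084 = 18·60 + 4 → 18:04, 2023-07-13 - 1 day = 2023-07-12
→ 2023-07-12 18:04 YLJ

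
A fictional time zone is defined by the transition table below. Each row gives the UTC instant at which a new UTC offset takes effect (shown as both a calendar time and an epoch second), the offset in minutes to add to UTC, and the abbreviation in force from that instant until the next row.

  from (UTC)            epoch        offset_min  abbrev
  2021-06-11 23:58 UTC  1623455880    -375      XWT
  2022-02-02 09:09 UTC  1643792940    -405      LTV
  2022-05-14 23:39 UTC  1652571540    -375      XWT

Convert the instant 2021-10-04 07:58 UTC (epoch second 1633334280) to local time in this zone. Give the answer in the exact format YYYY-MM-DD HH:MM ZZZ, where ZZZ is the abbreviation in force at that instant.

2021-10-04 01:43 XWT

Query: 2021-10-04 07:58 UTC
Rule 1/3 (XWT, -06:15): 2021-06-11 23:58 UTC ≤ query < 2022-02-02 09:09 UTC
7·60 + 58 - 375 = 103 min
103 = 0·1440 + 103; 103 = 1·60 + 43 → 01:43, same day
→ 2021-10-04 01:43 XWT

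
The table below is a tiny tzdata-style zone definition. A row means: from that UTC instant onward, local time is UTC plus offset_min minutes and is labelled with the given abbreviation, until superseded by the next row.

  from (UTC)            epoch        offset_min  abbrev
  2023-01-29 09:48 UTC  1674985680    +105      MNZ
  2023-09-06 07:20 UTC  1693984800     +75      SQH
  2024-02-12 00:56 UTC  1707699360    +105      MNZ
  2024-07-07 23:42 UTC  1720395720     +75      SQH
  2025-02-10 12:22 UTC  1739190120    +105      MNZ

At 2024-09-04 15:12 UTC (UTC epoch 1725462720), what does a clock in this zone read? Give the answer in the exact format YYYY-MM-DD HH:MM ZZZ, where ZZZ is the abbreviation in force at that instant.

2024-09-04 16:27 SQH

Query: 2024-09-04 15:12 UTC
Rule 4/5 (SQH, +01:15): 2024-07-07 23:42 UTC ≤ query < 2025-02-10 12:22 UTC
15·60 + 12 + 75 = 987 min
987 = 0·1440 + 987; 987 = 16·60 + 27 → 16:27, same day
→ 2024-09-04 16:27 SQH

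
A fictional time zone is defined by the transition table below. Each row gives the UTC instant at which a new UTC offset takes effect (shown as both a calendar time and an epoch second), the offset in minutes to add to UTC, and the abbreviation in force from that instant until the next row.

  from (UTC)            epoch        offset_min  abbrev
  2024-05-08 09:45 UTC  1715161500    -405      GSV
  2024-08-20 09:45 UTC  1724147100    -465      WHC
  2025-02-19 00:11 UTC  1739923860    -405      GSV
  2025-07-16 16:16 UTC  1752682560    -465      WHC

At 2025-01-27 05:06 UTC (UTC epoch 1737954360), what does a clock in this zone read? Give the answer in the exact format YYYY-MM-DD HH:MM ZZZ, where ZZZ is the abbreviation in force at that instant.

2025-01-26 21:21 WHC

Query: 2025-01-27 05:06 UTC
Rule 2/4 (WHC, -07:45): 2024-08-20 09:45 UTC ≤ query < 2025-02-19 00:11 UTC
5·60 + 6 - 465 = -159 min
-159 = -1·1440 + 1281; 1281 = 21·60 + 21 → 21:21, 2025-01-27 - 1 day = 2025-01-26
→ 2025-01-26 21:21 WHC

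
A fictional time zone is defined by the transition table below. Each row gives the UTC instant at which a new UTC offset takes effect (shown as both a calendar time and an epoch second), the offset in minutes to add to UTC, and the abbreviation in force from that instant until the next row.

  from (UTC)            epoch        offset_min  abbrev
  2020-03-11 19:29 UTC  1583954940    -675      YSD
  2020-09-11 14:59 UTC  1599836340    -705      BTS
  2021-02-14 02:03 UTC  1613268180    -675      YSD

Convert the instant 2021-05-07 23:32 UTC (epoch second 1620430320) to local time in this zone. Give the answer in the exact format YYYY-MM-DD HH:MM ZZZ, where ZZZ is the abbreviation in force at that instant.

2021-05-07 12:17 YSD

Query: 2021-05-07 23:32 UTC
Rule 3/3 (YSD, -11:15): 2021-02-14 02:03 UTC ≤ query < +∞
23·60 + 32 - 675 = 737 min
737 = 0·1440 + 737; 737 = 12·60 + 17 → 12:17, same day
→ 2021-05-07 12:17 YSD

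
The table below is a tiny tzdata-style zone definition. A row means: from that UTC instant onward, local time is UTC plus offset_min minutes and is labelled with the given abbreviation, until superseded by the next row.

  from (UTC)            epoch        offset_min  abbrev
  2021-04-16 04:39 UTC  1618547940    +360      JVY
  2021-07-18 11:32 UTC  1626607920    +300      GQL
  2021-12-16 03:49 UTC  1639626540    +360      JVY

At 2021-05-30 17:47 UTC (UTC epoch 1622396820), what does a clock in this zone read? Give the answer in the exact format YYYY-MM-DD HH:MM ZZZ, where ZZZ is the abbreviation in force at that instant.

Query: 2021-05-30 17:47 UTC
Rule 1/3 (JVY, +06:00): 2021-04-16 04:39 UTC ≤ query < 2021-07-18 11:32 UTC
17·60 + 47 + 360 = 1427 min
1427 = 0·1440 + 1427; 1427 = 23·60 + 47 → 23:47, same day
→ 2021-05-30 23:47 JVY

2021-05-30 23:47 JVY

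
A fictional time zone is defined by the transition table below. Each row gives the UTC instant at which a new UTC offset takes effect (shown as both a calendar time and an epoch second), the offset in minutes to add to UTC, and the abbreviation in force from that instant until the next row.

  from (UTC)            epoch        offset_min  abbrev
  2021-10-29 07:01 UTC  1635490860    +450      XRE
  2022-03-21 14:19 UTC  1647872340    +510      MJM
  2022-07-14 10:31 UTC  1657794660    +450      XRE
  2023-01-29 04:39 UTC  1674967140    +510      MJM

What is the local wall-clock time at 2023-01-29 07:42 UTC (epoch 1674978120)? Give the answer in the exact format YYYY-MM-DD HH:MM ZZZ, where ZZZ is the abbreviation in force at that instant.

2023-01-29 16:12 MJM

Query: 2023-01-29 07:42 UTC
Rule 4/4 (MJM, +08:30): 2023-01-29 04:39 UTC ≤ query < +∞
7·60 + 42 + 510 = 972 min
972 = 0·1440 + 972; 972 = 16·60 + 12 → 16:12, same day
→ 2023-01-29 16:12 MJM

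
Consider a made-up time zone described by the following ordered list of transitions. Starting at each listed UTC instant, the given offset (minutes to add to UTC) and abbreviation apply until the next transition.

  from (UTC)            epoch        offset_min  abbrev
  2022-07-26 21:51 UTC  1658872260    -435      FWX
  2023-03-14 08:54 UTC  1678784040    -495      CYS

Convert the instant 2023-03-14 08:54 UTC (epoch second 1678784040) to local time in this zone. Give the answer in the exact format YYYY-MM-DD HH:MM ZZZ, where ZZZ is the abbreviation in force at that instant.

Query: 2023-03-14 08:54 UTC
Rule 2/2 (CYS, -08:15): 2023-03-14 08:54 UTC ≤ query < +∞
8·60 + 54 - 495 = 39 min
39 = 0·1440 + 39; 39 = 0·60 + 39 → 00:39, same day
→ 2023-03-14 00:39 CYS

2023-03-14 00:39 CYS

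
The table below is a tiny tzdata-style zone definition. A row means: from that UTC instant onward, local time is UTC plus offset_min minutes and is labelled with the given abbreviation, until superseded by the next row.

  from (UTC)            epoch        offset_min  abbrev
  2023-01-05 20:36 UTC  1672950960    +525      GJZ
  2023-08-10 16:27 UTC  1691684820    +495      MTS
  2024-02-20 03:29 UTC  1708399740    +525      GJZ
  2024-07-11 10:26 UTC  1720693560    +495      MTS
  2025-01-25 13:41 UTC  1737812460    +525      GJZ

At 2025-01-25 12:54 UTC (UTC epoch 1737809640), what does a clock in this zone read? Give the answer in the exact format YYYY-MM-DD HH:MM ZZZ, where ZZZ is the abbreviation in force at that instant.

2025-01-25 21:09 MTS

Query: 2025-01-25 12:54 UTC
Rule 4/5 (MTS, +08:15): 2024-07-11 10:26 UTC ≤ query < 2025-01-25 13:41 UTC
12·60 + 54 + 495 = 1269 min
1269 = 0·1440 + 1269; 1269 = 21·60 + 9 → 21:09, same day
→ 2025-01-25 21:09 MTS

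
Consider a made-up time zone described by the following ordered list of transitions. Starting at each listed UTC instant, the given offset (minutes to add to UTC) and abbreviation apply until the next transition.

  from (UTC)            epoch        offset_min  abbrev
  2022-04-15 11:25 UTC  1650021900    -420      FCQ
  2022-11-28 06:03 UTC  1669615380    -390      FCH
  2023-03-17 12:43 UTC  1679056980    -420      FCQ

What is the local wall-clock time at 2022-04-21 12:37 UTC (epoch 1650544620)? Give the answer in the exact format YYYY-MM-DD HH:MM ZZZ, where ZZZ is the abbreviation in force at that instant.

Query: 2022-04-21 12:37 UTC
Rule 1/3 (FCQ, -07:00): 2022-04-15 11:25 UTC ≤ query < 2022-11-28 06:03 UTC
12·60 + 37 - 420 = 337 min
337 = 0·1440 + 337; 337 = 5·60 + 37 → 05:37, same day
→ 2022-04-21 05:37 FCQ

2022-04-21 05:37 FCQ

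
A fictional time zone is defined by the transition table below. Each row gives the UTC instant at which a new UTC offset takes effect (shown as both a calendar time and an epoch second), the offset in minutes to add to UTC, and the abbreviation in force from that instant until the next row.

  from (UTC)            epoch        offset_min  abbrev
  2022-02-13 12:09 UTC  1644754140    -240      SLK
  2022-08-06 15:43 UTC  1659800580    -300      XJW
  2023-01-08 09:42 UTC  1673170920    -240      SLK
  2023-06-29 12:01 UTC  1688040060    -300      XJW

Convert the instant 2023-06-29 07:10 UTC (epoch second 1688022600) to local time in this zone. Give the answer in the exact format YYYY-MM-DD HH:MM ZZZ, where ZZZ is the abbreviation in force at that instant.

2023-06-29 03:10 SLK

Query: 2023-06-29 07:10 UTC
Rule 3/4 (SLK, -04:00): 2023-01-08 09:42 UTC ≤ query < 2023-06-29 12:01 UTC
7·60 + 10 - 240 = 190 min
190 = 0·1440 + 190; 190 = 3·60 + 10 → 03:10, same day
→ 2023-06-29 03:10 SLK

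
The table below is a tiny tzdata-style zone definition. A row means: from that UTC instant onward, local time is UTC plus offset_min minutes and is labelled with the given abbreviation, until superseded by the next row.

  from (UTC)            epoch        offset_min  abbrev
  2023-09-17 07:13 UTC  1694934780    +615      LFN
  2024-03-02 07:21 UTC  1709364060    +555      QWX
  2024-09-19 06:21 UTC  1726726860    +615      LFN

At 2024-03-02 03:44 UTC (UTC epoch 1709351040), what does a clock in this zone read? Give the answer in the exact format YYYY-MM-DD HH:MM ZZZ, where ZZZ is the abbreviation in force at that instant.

2024-03-02 13:59 LFN

Query: 2024-03-02 03:44 UTC
Rule 1/3 (LFN, +10:15): 2023-09-17 07:13 UTC ≤ query < 2024-03-02 07:21 UTC
3·60 + 44 + 615 = 839 min
839 = 0·1440 + 839; 839 = 13·60 + 59 → 13:59, same day
→ 2024-03-02 13:59 LFN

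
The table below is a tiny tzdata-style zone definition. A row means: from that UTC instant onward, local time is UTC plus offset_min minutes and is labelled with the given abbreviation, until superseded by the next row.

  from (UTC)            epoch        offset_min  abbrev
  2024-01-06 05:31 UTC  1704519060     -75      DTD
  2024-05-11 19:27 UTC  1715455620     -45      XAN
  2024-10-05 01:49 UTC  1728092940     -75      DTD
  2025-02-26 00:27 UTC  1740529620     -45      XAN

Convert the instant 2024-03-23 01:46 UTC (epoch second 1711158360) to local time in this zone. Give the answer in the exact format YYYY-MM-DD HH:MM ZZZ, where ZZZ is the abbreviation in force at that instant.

Query: 2024-03-23 01:46 UTC
Rule 1/4 (DTD, -01:15): 2024-01-06 05:31 UTC ≤ query < 2024-05-11 19:27 UTC
1·60 + 46 - 75 = 31 min
31 = 0·1440 + 31; 31 = 0·60 + 31 → 00:31, same day
→ 2024-03-23 00:31 DTD

2024-03-23 00:31 DTD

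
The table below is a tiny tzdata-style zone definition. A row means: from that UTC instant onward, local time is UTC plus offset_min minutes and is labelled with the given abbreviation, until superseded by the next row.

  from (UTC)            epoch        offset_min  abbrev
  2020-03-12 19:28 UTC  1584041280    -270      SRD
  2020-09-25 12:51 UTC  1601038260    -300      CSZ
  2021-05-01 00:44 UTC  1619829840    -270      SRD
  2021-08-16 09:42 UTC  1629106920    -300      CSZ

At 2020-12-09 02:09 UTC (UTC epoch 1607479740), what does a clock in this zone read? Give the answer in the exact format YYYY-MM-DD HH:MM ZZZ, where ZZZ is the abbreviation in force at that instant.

Query: 2020-12-09 02:09 UTC
Rule 2/4 (CSZ, -05:00): 2020-09-25 12:51 UTC ≤ query < 2021-05-01 00:44 UTC
2·60 + 9 - 300 = -171 min
-171 = -1·1440 + 1269; 1269 = 21·60 + 9 → 21:09, 2020-12-09 - 1 day = 2020-12-08
→ 2020-12-08 21:09 CSZ

2020-12-08 21:09 CSZ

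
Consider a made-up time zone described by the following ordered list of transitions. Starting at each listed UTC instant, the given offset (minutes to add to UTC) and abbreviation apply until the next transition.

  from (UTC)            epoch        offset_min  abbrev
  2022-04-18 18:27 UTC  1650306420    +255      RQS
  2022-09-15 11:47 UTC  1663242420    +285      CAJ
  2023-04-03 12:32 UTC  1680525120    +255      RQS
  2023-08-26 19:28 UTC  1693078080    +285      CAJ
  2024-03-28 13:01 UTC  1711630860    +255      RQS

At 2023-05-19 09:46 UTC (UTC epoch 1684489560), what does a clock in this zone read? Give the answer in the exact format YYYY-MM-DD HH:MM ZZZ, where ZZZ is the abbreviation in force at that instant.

Query: 2023-05-19 09:46 UTC
Rule 3/5 (RQS, +04:15): 2023-04-03 12:32 UTC ≤ query < 2023-08-26 19:28 UTC
9·60 + 46 + 255 = 841 min
841 = 0·1440 + 841; 841 = 14·60 + 1 → 14:01, same day
→ 2023-05-19 14:01 RQS

2023-05-19 14:01 RQS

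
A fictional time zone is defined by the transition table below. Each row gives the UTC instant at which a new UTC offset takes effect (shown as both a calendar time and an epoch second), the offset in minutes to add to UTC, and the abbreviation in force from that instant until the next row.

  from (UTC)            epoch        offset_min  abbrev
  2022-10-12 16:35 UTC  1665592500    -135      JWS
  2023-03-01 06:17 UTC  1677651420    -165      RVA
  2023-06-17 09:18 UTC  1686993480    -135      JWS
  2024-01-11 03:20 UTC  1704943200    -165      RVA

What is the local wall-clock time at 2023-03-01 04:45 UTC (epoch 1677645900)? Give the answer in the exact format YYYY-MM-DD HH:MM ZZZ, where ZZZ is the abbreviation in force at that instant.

Query: 2023-03-01 04:45 UTC
Rule 1/4 (JWS, -02:15): 2022-10-12 16:35 UTC ≤ query < 2023-03-01 06:17 UTC
4·60 + 45 - 135 = 150 min
150 = 0·1440 + 150; 150 = 2·60 + 30 → 02:30, same day
→ 2023-03-01 02:30 JWS

2023-03-01 02:30 JWS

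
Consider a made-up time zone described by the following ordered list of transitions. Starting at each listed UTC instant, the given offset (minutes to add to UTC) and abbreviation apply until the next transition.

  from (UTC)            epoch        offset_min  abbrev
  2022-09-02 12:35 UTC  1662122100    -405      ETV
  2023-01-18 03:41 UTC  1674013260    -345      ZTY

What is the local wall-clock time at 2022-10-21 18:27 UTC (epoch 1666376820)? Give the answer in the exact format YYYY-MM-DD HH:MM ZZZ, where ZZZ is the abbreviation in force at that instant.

2022-10-21 11:42 ETV

Query: 2022-10-21 18:27 UTC
Rule 1/2 (ETV, -06:45): 2022-09-02 12:35 UTC ≤ query < 2023-01-18 03:41 UTC
18·60 + 27 - 405 = 702 min
702 = 0·1440 + 702; 702 = 11·60 + 42 → 11:42, same day
→ 2022-10-21 11:42 ETV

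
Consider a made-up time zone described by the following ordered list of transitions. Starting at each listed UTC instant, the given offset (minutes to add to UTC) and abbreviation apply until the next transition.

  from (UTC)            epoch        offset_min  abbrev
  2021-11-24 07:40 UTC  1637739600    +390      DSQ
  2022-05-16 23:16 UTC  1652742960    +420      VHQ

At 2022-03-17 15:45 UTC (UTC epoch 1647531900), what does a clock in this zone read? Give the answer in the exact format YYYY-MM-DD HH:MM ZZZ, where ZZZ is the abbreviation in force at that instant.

2022-03-17 22:15 DSQ

Query: 2022-03-17 15:45 UTC
Rule 1/2 (DSQ, +06:30): 2021-11-24 07:40 UTC ≤ query < 2022-05-16 23:16 UTC
15·60 + 45 + 390 = 1335 min
1335 = 0·1440 + 1335; 1335 = 22·60 + 15 → 22:15, same day
→ 2022-03-17 22:15 DSQ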